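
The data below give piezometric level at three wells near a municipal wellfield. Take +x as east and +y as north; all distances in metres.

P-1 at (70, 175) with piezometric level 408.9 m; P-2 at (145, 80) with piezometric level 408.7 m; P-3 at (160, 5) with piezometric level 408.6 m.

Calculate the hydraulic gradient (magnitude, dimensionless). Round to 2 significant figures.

0.0017

Differences from P-1: to P-2 (Δx, Δy, Δh) = (75, -95, -0.2); to P-3 = (90, -170, -0.3).
Determinant of the coordinate differences = 75·(-170) − 90·(-95) = -4200.
∂h/∂x = [(-0.2)·(-170) − (-0.3)·(-95)] / -4200 = -0.001310
∂h/∂y = [75·(-0.3) − 90·(-0.2)] / -4200 = +0.001071
|∇h| = √(-0.001310² + 0.001071²) = 0.001692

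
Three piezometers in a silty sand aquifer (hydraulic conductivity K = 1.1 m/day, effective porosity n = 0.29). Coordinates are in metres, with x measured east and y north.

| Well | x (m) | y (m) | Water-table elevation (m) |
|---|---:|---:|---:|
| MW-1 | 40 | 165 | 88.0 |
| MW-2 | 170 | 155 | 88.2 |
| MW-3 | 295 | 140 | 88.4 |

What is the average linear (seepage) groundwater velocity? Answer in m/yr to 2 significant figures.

Differences from MW-1: to MW-2 (Δx, Δy, Δh) = (130, -10, +0.2); to MW-3 = (255, -25, +0.4).
Determinant of the coordinate differences = 130·(-25) − 255·(-10) = -700.
∂h/∂x = [(+0.2)·(-25) − (+0.4)·(-10)] / -700 = +0.001429
∂h/∂y = [130·(+0.4) − 255·(+0.2)] / -700 = -0.001429
|∇h| = √(0.001429² + -0.001429²) = 0.002021
Seepage velocity v = K·i/n = 1.1 × 0.002021 / 0.29 = 0.007666 m/day = 2.8 m/yr.

2.8 m/yr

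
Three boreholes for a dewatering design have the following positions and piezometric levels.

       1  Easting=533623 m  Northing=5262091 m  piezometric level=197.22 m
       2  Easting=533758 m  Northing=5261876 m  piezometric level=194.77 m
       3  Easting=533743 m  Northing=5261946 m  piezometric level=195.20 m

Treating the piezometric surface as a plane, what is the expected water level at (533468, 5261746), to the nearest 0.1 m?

198.0 m

Taking 1 as reference: 2−1 = (135, -215, -2.45); 3−1 = (120, -145, -2.02).
Solve a·Δx + b·Δy = Δh: det = 135·(-145) − 120·(-215) = 6225.
∂h/∂x = [(-2.45)·(-145) − (-2.02)·(-215)] / 6225 = -0.01270
∂h/∂y = [135·(-2.02) − 120·(-2.45)] / 6225 = +0.003422
h(533468, 5261746) = 197.22 + (-0.01270)·(-155) + (+0.003422)·(-345) = 197.22 +1.968 -1.180 = 198.008 m.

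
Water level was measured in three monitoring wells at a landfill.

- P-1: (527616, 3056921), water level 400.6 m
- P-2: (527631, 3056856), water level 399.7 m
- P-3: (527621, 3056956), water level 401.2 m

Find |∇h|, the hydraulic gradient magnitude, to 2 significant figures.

0.018

Differences from P-1: to P-2 (Δx, Δy, Δh) = (15, -65, -0.9); to P-3 = (5, 35, +0.6).
Solve a·Δx + b·Δy = Δh: det = 15·35 − 5·(-65) = 850.
∂h/∂x = [(-0.9)·35 − (+0.6)·(-65)] / 850 = +0.008824
∂h/∂y = [15·(+0.6) − 5·(-0.9)] / 850 = +0.01588
|∇h| = √(0.008824² + 0.01588²) = 0.01817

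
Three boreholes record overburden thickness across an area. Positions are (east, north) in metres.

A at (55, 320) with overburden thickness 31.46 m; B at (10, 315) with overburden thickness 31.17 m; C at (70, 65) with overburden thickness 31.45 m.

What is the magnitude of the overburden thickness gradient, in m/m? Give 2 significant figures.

Taking A as reference: B−A = (-45, -5, -0.29); C−A = (15, -255, -0.01).
Solve a·Δx + b·Δy = Δd: det = (-45)·(-255) − 15·(-5) = 11550.
∂d/∂x = [(-0.29)·(-255) − (-0.01)·(-5)] / 11550 = +0.006398
∂d/∂y = [(-45)·(-0.01) − 15·(-0.29)] / 11550 = +0.0004156
|∇f| = √(0.006398² + 0.0004156²) = 0.006411 m/m

0.0064 m/m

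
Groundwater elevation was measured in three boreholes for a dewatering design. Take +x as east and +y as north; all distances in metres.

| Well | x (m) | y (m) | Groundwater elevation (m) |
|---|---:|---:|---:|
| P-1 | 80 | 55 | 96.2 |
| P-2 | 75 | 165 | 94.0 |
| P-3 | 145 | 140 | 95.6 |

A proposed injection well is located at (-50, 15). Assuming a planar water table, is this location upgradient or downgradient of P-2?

Taking P-1 as reference: P-2−P-1 = (-5, 110, -2.2); P-3−P-1 = (65, 85, -0.6).
Solve a·Δx + b·Δy = Δh: det = (-5)·85 − 65·110 = -7575.
∂h/∂x = [(-2.2)·85 − (-0.6)·110] / -7575 = +0.01597
∂h/∂y = [(-5)·(-0.6) − 65·(-2.2)] / -7575 = -0.01927
Head at (-50, 15) = 96.2 + (+0.01597)·(-130) + (-0.01927)·(-40) = 94.89 m.
That is higher than the 94.0 m at P-2, so the point is upgradient.

upgradient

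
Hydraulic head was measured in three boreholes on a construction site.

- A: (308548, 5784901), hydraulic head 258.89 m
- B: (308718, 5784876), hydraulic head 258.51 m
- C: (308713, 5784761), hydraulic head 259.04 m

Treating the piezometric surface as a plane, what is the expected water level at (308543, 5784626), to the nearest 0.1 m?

With h = a·x + b·y + c and A as origin, the differences give:
  170·a + (-25)·b = -0.38
  165·a + (-140)·b = +0.15
Eliminate b (×(-140) and ×(-25), subtract): -19675·a = 56.950 → a = ∂h/∂x = -0.002895
Back-substitute: b = ∂h/∂y = -0.004483.
h(308543, 5784626) = 258.89 + (-0.002895)·(-5) + (-0.004483)·(-275) = 258.89 +0.014 +1.233 = 260.137 m.

260.1 m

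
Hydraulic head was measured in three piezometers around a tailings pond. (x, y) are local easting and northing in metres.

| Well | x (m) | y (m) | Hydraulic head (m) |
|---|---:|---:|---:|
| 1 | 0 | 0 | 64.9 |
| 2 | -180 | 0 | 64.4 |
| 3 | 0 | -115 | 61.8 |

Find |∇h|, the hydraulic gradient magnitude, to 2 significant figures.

∂h/∂x = (64.4 − 64.9) / (-180 − 0) = +0.002778
∂h/∂y = (61.8 − 64.9) / (-115 − 0) = +0.02696
|∇h| = √(0.002778² + 0.02696²) = 0.0271

0.027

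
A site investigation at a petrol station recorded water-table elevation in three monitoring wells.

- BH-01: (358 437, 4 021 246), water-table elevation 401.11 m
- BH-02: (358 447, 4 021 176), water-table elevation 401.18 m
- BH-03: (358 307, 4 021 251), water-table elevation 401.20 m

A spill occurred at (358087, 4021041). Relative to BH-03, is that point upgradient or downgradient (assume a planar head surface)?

Differences from BH-01: to BH-02 (Δx, Δy, Δh) = (10, -70, +0.07); to BH-03 = (-130, 5, +0.09).
Solve a·Δx + b·Δy = Δh: det = 10·5 − (-130)·(-70) = -9050.
∂h/∂x = [(+0.07)·5 − (+0.09)·(-70)] / -9050 = -0.0007348
∂h/∂y = [10·(+0.09) − (-130)·(+0.07)] / -9050 = -0.001105
Head at (358087, 4021041) = 401.11 + (-0.0007348)·(-350) + (-0.001105)·(-205) = 401.59 m.
That is higher than the 401.20 m at BH-03, so the point is upgradient.

upgradient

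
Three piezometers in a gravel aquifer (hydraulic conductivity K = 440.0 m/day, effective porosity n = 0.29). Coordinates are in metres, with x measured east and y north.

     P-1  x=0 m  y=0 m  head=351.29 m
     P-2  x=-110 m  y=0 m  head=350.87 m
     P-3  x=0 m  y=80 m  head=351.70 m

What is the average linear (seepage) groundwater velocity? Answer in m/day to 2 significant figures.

∂h/∂x = (350.87 − 351.29) / (-110 − 0) = +0.003818
∂h/∂y = (351.70 − 351.29) / (80 − 0) = +0.005125
|∇h| = √(0.003818² + 0.005125²) = 0.006391
Seepage velocity v = K·i/n = 440.0 × 0.006391 / 0.29 = 9.697 m/day.

9.7 m/day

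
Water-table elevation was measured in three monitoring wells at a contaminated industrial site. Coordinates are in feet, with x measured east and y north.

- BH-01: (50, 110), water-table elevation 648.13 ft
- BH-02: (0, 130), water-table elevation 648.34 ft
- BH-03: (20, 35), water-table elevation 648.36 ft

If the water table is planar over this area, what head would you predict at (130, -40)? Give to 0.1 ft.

647.9 ft

Differences from BH-01: to BH-02 (Δx, Δy, Δh) = (-50, 20, +0.21); to BH-03 = (-30, -75, +0.23).
Determinant of the coordinate differences = (-50)·(-75) − (-30)·20 = 4350.
∂h/∂x = [(+0.21)·(-75) − (+0.23)·20] / 4350 = -0.004678
∂h/∂y = [(-50)·(+0.23) − (-30)·(+0.21)] / 4350 = -0.001195
h(130, -40) = 648.13 + (-0.004678)·(80) + (-0.001195)·(-150) = 648.13 -0.374 +0.179 = 647.935 ft.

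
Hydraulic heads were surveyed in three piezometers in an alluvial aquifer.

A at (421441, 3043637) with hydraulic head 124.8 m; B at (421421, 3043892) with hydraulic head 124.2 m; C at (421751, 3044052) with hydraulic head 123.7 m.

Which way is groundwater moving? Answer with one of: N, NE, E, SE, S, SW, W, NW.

With h = a·x + b·y + c and A as origin, the differences give:
  (-20)·a + 255·b = -0.6
  310·a + 415·b = -1.1
Eliminate b (×415 and ×255, subtract): -87350·a = 31.50 → a = ∂h/∂x = -0.0003606
Back-substitute: b = ∂h/∂y = -0.002381.
Flow = −∇h = (+0.0003606 east, +0.002381 north), which points north.

N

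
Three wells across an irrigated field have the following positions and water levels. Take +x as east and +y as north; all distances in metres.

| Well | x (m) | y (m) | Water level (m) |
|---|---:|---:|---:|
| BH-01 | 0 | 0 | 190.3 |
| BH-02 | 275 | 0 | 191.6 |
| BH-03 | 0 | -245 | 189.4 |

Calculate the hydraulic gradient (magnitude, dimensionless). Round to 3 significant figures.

∂h/∂x = (191.6 − 190.3) / (275 − 0) = +0.004727
∂h/∂y = (189.4 − 190.3) / (-245 − 0) = +0.003673
|∇h| = √(0.004727² + 0.003673²) = 0.005986

0.00599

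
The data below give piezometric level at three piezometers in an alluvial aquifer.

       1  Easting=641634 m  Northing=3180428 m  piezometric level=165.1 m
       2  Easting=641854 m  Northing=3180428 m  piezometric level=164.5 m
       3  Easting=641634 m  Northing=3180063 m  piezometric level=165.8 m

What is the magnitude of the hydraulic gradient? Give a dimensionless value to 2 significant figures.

0.0033

∂h/∂x = (164.5 − 165.1) / (641854 − 641634) = -0.002727
∂h/∂y = (165.8 − 165.1) / (3180063 − 3180428) = -0.001918
|∇h| = √(-0.002727² + -0.001918²) = 0.003334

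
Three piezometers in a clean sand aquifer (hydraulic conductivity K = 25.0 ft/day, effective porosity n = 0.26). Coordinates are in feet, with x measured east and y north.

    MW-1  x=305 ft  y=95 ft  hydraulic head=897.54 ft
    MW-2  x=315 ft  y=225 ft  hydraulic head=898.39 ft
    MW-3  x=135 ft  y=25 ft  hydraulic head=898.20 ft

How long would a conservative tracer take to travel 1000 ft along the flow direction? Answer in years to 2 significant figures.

Three-point gradient (reference MW-1): Δ to MW-2 = (10, 130, +0.85), Δ to MW-3 = (-170, -70, +0.66).
∂h/∂x = -0.006790, ∂h/∂y = +0.007061 (det = 21400).
|∇h| = √(-0.006790² + 0.007061²) = 0.009796
Seepage velocity v = K·i/n = 25.0 × 0.009796 / 0.26 = 0.9419 ft/day.
t = 1000 / 0.9419 = 1062 days = 2.91 years.

2.9 years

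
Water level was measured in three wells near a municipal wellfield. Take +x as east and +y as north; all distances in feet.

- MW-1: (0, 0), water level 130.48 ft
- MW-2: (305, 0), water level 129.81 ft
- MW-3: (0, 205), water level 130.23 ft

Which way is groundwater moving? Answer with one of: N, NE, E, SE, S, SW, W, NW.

NE

∂h/∂x = (129.81 − 130.48) / (305 − 0) = -0.002197
∂h/∂y = (130.23 − 130.48) / (205 − 0) = -0.001220
Flow = −∇h = (+0.002197 east, +0.001220 north), which points northeast.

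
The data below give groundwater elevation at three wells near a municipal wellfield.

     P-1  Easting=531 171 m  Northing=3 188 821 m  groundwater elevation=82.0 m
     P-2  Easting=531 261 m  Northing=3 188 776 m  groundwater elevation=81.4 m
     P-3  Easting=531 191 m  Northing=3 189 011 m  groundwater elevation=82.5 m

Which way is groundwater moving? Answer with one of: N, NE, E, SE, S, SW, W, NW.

Taking P-1 as reference: P-2−P-1 = (90, -45, -0.6); P-3−P-1 = (20, 190, +0.5).
Determinant of the coordinate differences = 90·190 − 20·(-45) = 18000.
∂h/∂x = [(-0.6)·190 − (+0.5)·(-45)] / 18000 = -0.005083
∂h/∂y = [90·(+0.5) − 20·(-0.6)] / 18000 = +0.003167
Flow = −∇h = (+0.005083 east, -0.003167 north), which points southeast.

SE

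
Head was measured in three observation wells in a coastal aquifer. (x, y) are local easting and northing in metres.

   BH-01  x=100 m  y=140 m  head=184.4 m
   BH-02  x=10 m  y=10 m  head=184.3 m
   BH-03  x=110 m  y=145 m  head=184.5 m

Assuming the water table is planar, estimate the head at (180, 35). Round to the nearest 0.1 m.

186.6 m

With h = a·x + b·y + c and BH-01 as origin, the differences give:
  (-90)·a + (-130)·b = -0.1
  10·a + 5·b = +0.1
Eliminate b (×5 and ×(-130), subtract): 850·a = 12.50 → a = ∂h/∂x = +0.01471
Back-substitute: b = ∂h/∂y = -0.009412.
h(180, 35) = 184.4 + (+0.01471)·(80) + (-0.009412)·(-105) = 184.4 +1.176 +0.988 = 186.565 m.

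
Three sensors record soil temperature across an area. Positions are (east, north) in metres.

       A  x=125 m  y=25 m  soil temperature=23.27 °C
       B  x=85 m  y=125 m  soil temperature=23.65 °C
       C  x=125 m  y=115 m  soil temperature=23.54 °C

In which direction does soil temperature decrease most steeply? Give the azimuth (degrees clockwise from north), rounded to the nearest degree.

146°

Differences from A: to B (Δx, Δy, Δh) = (-40, 100, +0.38); to C = (0, 90, +0.27).
Solve a·Δx + b·Δy = ΔT: det = (-40)·90 − 0·100 = -3600.
∂T/∂x = [(+0.38)·90 − (+0.27)·100] / -3600 = -0.002000
∂T/∂y = [(-40)·(+0.27) − 0·(+0.38)] / -3600 = +0.003000
Steepest decrease is along −∇f: components (+0.002000 E, -0.003000 N).
Azimuth = atan2(+0.002000, -0.003000) = 146.3° ≈ 146°.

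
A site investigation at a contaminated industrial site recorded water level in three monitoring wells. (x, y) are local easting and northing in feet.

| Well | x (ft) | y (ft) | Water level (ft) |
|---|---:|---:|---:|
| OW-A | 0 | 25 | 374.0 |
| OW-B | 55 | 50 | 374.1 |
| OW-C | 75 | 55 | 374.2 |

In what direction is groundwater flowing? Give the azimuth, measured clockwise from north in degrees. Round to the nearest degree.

Taking OW-A as reference: OW-B−OW-A = (55, 25, +0.1); OW-C−OW-A = (75, 30, +0.2).
Determinant of the coordinate differences = 55·30 − 75·25 = -225.
∂h/∂x = [(+0.1)·30 − (+0.2)·25] / -225 = +0.008889
∂h/∂y = [55·(+0.2) − 75·(+0.1)] / -225 = -0.01556
Flow direction (−∇h) has components (-0.008889 E, +0.01556 N).
Azimuth = atan2(E, N) = atan2(-0.008889, +0.01556) = 330.3° ≈ 330°.

330°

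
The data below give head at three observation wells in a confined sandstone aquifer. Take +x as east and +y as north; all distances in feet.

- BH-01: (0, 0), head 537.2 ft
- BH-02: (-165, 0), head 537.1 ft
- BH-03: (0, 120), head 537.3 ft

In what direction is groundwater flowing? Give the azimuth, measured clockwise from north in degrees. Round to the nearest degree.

∂h/∂x = (537.1 − 537.2) / (-165 − 0) = +0.0006061
∂h/∂y = (537.3 − 537.2) / (120 − 0) = +0.0008333
Flow direction (−∇h) has components (-0.0006061 E, -0.0008333 N).
Azimuth = atan2(E, N) = atan2(-0.0006061, -0.0008333) = 216.0° ≈ 216°.

216°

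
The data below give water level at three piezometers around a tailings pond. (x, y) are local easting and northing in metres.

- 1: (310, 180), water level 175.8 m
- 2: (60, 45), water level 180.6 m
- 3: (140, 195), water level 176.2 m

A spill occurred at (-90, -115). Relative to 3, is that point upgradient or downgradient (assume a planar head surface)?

With h = a·x + b·y + c and 1 as origin, the differences give:
  (-250)·a + (-135)·b = +4.8
  (-170)·a + 15·b = +0.4
Eliminate b (×15 and ×(-135), subtract): -26700·a = 126.00 → a = ∂h/∂x = -0.004719
Back-substitute: b = ∂h/∂y = -0.02682.
Head at (-90, -115) = 175.8 + (-0.004719)·(-400) + (-0.02682)·(-295) = 185.60 m.
That is higher than the 176.2 m at 3, so the point is upgradient.

upgradient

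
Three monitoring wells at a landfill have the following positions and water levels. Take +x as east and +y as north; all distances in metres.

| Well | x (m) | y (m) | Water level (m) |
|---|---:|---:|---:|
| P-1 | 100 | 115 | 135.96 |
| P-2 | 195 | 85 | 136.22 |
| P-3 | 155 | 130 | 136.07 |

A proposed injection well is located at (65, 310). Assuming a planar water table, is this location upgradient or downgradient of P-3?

downgradient

With h = a·x + b·y + c and P-1 as origin, the differences give:
  95·a + (-30)·b = +0.26
  55·a + 15·b = +0.11
Eliminate b (×15 and ×(-30), subtract): 3075·a = 7.200 → a = ∂h/∂x = +0.002341
Back-substitute: b = ∂h/∂y = -0.001252.
Head at (65, 310) = 135.96 + (+0.002341)·(-35) + (-0.001252)·(195) = 135.63 m.
That is lower than the 136.07 m at P-3, so the point is downgradient.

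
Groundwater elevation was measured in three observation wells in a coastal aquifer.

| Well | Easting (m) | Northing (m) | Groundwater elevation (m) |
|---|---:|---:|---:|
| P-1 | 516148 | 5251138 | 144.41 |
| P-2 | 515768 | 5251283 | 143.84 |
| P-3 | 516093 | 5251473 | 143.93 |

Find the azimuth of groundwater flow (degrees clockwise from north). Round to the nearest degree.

321°

Three-point gradient (reference P-1): Δ to P-2 = (-380, 145, -0.57), Δ to P-3 = (-55, 335, -0.48).
∂h/∂x = +0.001017, ∂h/∂y = -0.001266 (det = -119325).
Flow direction (−∇h) has components (-0.001017 E, +0.001266 N).
Azimuth = atan2(E, N) = atan2(-0.001017, +0.001266) = 321.2° ≈ 321°.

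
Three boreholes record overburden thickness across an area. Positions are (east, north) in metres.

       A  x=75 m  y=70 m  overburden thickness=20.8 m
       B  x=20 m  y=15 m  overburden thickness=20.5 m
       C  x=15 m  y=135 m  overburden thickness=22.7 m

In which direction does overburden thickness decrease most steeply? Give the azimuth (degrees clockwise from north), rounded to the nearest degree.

Differences from A: to B (Δx, Δy, Δh) = (-55, -55, -0.3); to C = (-60, 65, +1.9).
Solve a·Δx + b·Δy = Δd: det = (-55)·65 − (-60)·(-55) = -6875.
∂d/∂x = [(-0.3)·65 − (+1.9)·(-55)] / -6875 = -0.01236
∂d/∂y = [(-55)·(+1.9) − (-60)·(-0.3)] / -6875 = +0.01782
Steepest decrease is along −∇f: components (+0.01236 E, -0.01782 N).
Azimuth = atan2(+0.01236, -0.01782) = 145.2° ≈ 145°.

145°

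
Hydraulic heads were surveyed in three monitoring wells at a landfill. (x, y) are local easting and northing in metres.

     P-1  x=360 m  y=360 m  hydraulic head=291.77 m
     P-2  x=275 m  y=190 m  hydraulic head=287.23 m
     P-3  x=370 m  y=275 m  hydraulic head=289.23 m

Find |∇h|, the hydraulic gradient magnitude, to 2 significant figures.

0.030

With h = a·x + b·y + c and P-1 as origin, the differences give:
  (-85)·a + (-170)·b = -4.54
  10·a + (-85)·b = -2.54
Eliminate b (×(-85) and ×(-170), subtract): 8925·a = -45.900 → a = ∂h/∂x = -0.005143
Back-substitute: b = ∂h/∂y = +0.02928.
|∇h| = √(-0.005143² + 0.02928²) = 0.02973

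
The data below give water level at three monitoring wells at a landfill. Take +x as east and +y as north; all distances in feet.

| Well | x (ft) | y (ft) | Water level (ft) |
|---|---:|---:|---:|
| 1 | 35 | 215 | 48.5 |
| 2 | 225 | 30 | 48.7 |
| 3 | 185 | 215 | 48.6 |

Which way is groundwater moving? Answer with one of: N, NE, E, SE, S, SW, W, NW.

NW

Taking 1 as reference: 2−1 = (190, -185, +0.2); 3−1 = (150, 0, +0.1).
Determinant of the coordinate differences = 190·0 − 150·(-185) = 27750.
∂h/∂x = [(+0.2)·0 − (+0.1)·(-185)] / 27750 = +0.0006667
∂h/∂y = [190·(+0.1) − 150·(+0.2)] / 27750 = -0.0003964
Flow = −∇h = (-0.0006667 east, +0.0003964 north), which points northwest.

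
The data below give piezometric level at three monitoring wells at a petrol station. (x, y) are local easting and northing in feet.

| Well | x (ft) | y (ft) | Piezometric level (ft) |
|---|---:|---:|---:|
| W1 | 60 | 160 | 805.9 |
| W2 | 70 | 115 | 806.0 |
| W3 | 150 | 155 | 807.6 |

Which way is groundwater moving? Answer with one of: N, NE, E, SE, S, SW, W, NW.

Taking W1 as reference: W2−W1 = (10, -45, +0.1); W3−W1 = (90, -5, +1.7).
Determinant of the coordinate differences = 10·(-5) − 90·(-45) = 4000.
∂h/∂x = [(+0.1)·(-5) − (+1.7)·(-45)] / 4000 = +0.01900
∂h/∂y = [10·(+1.7) − 90·(+0.1)] / 4000 = +0.002000
Flow = −∇h = (-0.01900 east, -0.002000 north), which points west.

W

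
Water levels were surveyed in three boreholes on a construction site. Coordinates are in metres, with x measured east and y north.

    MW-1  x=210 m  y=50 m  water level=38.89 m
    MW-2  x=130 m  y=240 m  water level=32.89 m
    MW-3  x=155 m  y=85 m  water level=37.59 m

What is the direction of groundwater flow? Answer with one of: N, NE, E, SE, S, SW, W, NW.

N

Three-point gradient (reference MW-1): Δ to MW-2 = (-80, 190, -6.00), Δ to MW-3 = (-55, 35, -1.30).
∂h/∂x = +0.004837, ∂h/∂y = -0.02954 (det = 7650).
Flow = −∇h = (-0.004837 east, +0.02954 north), which points north.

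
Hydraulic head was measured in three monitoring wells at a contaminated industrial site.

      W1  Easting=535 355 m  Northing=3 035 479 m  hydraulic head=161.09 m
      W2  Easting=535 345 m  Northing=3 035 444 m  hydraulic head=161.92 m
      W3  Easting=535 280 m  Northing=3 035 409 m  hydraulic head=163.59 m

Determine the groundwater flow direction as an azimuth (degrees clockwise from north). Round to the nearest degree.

Three-point gradient (reference W1): Δ to W2 = (-10, -35, +0.83), Δ to W3 = (-75, -70, +2.50).
∂h/∂x = -0.01527, ∂h/∂y = -0.01935 (det = -1925).
Flow direction (−∇h) has components (+0.01527 E, +0.01935 N).
Azimuth = atan2(E, N) = atan2(+0.01527, +0.01935) = 38.3° ≈ 038°.

038°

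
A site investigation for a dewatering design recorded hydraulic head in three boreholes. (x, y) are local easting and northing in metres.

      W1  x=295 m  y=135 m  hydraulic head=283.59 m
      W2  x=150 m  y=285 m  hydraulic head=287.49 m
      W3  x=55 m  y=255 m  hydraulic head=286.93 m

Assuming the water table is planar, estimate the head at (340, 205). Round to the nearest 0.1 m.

With h = a·x + b·y + c and W1 as origin, the differences give:
  (-145)·a + 150·b = +3.90
  (-240)·a + 120·b = +3.34
Eliminate b (×120 and ×150, subtract): 18600·a = -33.000 → a = ∂h/∂x = -0.001774
Back-substitute: b = ∂h/∂y = +0.02428.
h(340, 205) = 283.59 + (-0.001774)·(45) + (+0.02428)·(70) = 283.59 -0.080 +1.700 = 285.210 m.

285.2 m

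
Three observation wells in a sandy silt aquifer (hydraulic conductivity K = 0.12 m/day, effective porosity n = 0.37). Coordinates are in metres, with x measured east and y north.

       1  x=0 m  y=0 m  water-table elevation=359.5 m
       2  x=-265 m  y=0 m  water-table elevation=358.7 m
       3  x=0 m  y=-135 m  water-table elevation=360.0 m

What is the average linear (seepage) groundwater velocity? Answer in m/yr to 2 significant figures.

∂h/∂x = (358.7 − 359.5) / (-265 − 0) = +0.003019
∂h/∂y = (360.0 − 359.5) / (-135 − 0) = -0.003704
|∇h| = √(0.003019² + -0.003704²) = 0.004778
Seepage velocity v = K·i/n = 0.12 × 0.004778 / 0.37 = 0.00155 m/day = 0.5661 m/yr.

0.57 m/yr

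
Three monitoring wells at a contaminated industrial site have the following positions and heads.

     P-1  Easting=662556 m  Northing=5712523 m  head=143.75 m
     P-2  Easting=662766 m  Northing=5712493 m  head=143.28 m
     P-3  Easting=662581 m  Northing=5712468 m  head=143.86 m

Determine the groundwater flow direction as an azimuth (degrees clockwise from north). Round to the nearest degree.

Differences from P-1: to P-2 (Δx, Δy, Δh) = (210, -30, -0.47); to P-3 = (25, -55, +0.11).
Solve a·Δx + b·Δy = Δh: det = 210·(-55) − 25·(-30) = -10800.
∂h/∂x = [(-0.47)·(-55) − (+0.11)·(-30)] / -10800 = -0.002699
∂h/∂y = [210·(+0.11) − 25·(-0.47)] / -10800 = -0.003227
Flow direction (−∇h) has components (+0.002699 E, +0.003227 N).
Azimuth = atan2(E, N) = atan2(+0.002699, +0.003227) = 39.9° ≈ 040°.

040°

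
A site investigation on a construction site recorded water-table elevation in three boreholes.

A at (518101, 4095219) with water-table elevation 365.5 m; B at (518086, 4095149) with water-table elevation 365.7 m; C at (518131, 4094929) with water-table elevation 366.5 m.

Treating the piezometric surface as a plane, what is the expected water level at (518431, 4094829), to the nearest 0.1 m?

With h = a·x + b·y + c and A as origin, the differences give:
  (-15)·a + (-70)·b = +0.2
  30·a + (-290)·b = +1.0
Eliminate b (×(-290) and ×(-70), subtract): 6450·a = 12.00 → a = ∂h/∂x = +0.001860
Back-substitute: b = ∂h/∂y = -0.003256.
h(518431, 4094829) = 365.5 + (+0.001860)·(330) + (-0.003256)·(-390) = 365.5 +0.614 +1.270 = 367.384 m.

367.4 m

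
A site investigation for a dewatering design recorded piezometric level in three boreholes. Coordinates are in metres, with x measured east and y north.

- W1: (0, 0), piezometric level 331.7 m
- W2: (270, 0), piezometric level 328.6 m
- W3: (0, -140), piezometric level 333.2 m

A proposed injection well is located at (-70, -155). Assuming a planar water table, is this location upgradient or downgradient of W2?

∂h/∂x = (328.6 − 331.7) / (270 − 0) = -0.01148
∂h/∂y = (333.2 − 331.7) / (-140 − 0) = -0.01071
Head at (-70, -155) = 331.7 + (-0.01148)·(-70) + (-0.01071)·(-155) = 334.16 m.
That is higher than the 328.6 m at W2, so the point is upgradient.

upgradient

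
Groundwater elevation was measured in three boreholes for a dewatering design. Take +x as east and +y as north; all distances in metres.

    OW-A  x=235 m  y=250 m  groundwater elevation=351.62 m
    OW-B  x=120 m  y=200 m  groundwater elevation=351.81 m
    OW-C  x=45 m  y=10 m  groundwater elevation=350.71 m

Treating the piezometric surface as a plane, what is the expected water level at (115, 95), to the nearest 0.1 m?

With h = a·x + b·y + c and OW-A as origin, the differences give:
  (-115)·a + (-50)·b = +0.19
  (-190)·a + (-240)·b = -0.91
Eliminate b (×(-240) and ×(-50), subtract): 18100·a = -91.100 → a = ∂h/∂x = -0.005033
Back-substitute: b = ∂h/∂y = +0.007776.
h(115, 95) = 351.62 + (-0.005033)·(-120) + (+0.007776)·(-155) = 351.62 +0.604 -1.205 = 351.019 m.

351.0 m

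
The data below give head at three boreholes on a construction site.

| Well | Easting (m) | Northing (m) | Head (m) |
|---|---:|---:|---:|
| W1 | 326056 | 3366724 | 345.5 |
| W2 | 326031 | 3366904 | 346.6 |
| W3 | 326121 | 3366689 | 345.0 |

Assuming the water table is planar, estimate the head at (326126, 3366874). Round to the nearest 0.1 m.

346.0 m

With h = a·x + b·y + c and W1 as origin, the differences give:
  (-25)·a + 180·b = +1.1
  65·a + (-35)·b = -0.5
Eliminate b (×(-35) and ×180, subtract): -10825·a = 51.50 → a = ∂h/∂x = -0.004758
Back-substitute: b = ∂h/∂y = +0.005450.
h(326126, 3366874) = 345.5 + (-0.004758)·(70) + (+0.005450)·(150) = 345.5 -0.333 +0.818 = 345.985 m.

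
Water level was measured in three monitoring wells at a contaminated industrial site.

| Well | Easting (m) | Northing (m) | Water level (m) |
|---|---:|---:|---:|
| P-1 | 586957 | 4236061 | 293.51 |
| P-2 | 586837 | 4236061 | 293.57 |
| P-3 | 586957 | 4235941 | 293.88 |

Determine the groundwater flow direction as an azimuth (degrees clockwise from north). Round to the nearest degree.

∂h/∂x = (293.57 − 293.51) / (586837 − 586957) = -0.0005000
∂h/∂y = (293.88 − 293.51) / (4235941 − 4236061) = -0.003083
Flow direction (−∇h) has components (+0.0005000 E, +0.003083 N).
Azimuth = atan2(E, N) = atan2(+0.0005000, +0.003083) = 9.2° ≈ 009°.

009°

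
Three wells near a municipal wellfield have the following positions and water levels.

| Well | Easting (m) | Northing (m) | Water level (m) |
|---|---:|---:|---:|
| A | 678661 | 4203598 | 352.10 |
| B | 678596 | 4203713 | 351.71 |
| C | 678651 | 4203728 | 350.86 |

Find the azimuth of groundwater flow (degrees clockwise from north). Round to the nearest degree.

050°

Differences from A: to B (Δx, Δy, Δh) = (-65, 115, -0.39); to C = (-10, 130, -1.24).
Solve a·Δx + b·Δy = Δh: det = (-65)·130 − (-10)·115 = -7300.
∂h/∂x = [(-0.39)·130 − (-1.24)·115] / -7300 = -0.01259
∂h/∂y = [(-65)·(-1.24) − (-10)·(-0.39)] / -7300 = -0.01051
Flow direction (−∇h) has components (+0.01259 E, +0.01051 N).
Azimuth = atan2(E, N) = atan2(+0.01259, +0.01051) = 50.2° ≈ 050°.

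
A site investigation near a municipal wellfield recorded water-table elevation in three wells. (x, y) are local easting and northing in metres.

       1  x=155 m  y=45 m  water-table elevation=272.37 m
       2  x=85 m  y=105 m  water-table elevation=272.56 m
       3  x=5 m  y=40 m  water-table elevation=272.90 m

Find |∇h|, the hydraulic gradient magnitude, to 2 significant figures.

With h = a·x + b·y + c and 1 as origin, the differences give:
  (-70)·a + 60·b = +0.19
  (-150)·a + (-5)·b = +0.53
Eliminate b (×(-5) and ×60, subtract): 9350·a = -32.750 → a = ∂h/∂x = -0.003503
Back-substitute: b = ∂h/∂y = -0.0009198.
|∇h| = √(-0.003503² + -0.0009198²) = 0.003622

0.0036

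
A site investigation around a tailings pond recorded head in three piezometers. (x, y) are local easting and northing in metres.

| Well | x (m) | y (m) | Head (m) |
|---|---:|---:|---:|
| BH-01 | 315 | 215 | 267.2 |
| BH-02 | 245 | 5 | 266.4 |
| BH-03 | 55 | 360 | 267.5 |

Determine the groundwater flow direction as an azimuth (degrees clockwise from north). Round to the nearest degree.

193°

With h = a·x + b·y + c and BH-01 as origin, the differences give:
  (-70)·a + (-210)·b = -0.8
  (-260)·a + 145·b = +0.3
Eliminate b (×145 and ×(-210), subtract): -64750·a = -53.00 → a = ∂h/∂x = +0.0008185
Back-substitute: b = ∂h/∂y = +0.003537.
Flow direction (−∇h) has components (-0.0008185 E, -0.003537 N).
Azimuth = atan2(E, N) = atan2(-0.0008185, -0.003537) = 193.0° ≈ 193°.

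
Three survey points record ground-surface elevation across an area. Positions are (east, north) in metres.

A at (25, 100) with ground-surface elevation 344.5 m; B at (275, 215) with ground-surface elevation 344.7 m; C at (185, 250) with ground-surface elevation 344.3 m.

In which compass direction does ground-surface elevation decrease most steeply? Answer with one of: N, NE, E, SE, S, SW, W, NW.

Differences from A: to B (Δx, Δy, Δh) = (250, 115, +0.2); to C = (160, 150, -0.2).
Solve a·Δx + b·Δy = Δz: det = 250·150 − 160·115 = 19100.
∂z/∂x = [(+0.2)·150 − (-0.2)·115] / 19100 = +0.002775
∂z/∂y = [250·(-0.2) − 160·(+0.2)] / 19100 = -0.004293
Steepest decrease is along −∇f = (-0.002775 E, +0.004293 N) → northwest.

NW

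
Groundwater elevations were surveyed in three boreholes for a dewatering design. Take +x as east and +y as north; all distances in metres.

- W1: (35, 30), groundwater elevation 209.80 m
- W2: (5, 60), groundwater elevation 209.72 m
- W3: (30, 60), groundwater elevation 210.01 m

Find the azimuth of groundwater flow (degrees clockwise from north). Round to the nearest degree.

232°

Taking W1 as reference: W2−W1 = (-30, 30, -0.08); W3−W1 = (-5, 30, +0.21).
Determinant of the coordinate differences = (-30)·30 − (-5)·30 = -750.
∂h/∂x = [(-0.08)·30 − (+0.21)·30] / -750 = +0.01160
∂h/∂y = [(-30)·(+0.21) − (-5)·(-0.08)] / -750 = +0.008933
Flow direction (−∇h) has components (-0.01160 E, -0.008933 N).
Azimuth = atan2(E, N) = atan2(-0.01160, -0.008933) = 232.4° ≈ 232°.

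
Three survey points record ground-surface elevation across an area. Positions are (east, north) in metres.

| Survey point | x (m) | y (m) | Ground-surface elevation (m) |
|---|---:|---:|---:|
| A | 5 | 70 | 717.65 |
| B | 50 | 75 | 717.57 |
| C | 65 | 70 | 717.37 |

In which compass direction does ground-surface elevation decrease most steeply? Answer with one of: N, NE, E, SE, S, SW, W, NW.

Differences from A: to B (Δx, Δy, Δh) = (45, 5, -0.08); to C = (60, 0, -0.28).
Solve a·Δx + b·Δy = Δz: det = 45·0 − 60·5 = -300.
∂z/∂x = [(-0.08)·0 − (-0.28)·5] / -300 = -0.004667
∂z/∂y = [45·(-0.28) − 60·(-0.08)] / -300 = +0.02600
Steepest decrease is along −∇f = (+0.004667 E, -0.02600 N) → south.

S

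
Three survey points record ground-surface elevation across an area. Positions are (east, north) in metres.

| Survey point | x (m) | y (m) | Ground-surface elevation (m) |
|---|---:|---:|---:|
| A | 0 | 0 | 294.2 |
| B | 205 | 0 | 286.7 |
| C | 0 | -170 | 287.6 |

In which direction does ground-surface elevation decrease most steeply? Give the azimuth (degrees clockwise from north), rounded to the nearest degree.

137°

∂z/∂x = (286.7 − 294.2) / (205 − 0) = -0.03659
∂z/∂y = (287.6 − 294.2) / (-170 − 0) = +0.03882
Steepest decrease is along −∇f: components (+0.03659 E, -0.03882 N).
Azimuth = atan2(+0.03659, -0.03882) = 136.7° ≈ 137°.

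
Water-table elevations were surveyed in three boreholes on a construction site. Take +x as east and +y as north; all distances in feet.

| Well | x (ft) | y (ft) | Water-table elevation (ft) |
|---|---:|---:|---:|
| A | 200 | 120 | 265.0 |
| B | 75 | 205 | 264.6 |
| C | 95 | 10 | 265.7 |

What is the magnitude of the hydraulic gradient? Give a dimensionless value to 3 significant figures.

With h = a·x + b·y + c and A as origin, the differences give:
  (-125)·a + 85·b = -0.4
  (-105)·a + (-110)·b = +0.7
Eliminate b (×(-110) and ×85, subtract): 22675·a = -15.50 → a = ∂h/∂x = -0.0006836
Back-substitute: b = ∂h/∂y = -0.005711.
|∇h| = √(-0.0006836² + -0.005711²) = 0.005752

0.00575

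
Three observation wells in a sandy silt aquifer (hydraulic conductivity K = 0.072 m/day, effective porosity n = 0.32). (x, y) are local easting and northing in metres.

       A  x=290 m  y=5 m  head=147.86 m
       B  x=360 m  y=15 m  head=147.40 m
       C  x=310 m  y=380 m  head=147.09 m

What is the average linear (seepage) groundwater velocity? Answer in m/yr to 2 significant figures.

0.54 m/yr

With h = a·x + b·y + c and A as origin, the differences give:
  70·a + 10·b = -0.46
  20·a + 375·b = -0.77
Eliminate b (×375 and ×10, subtract): 26050·a = -164.800 → a = ∂h/∂x = -0.006326
Back-substitute: b = ∂h/∂y = -0.001716.
|∇h| = √(-0.006326² + -0.001716²) = 0.006555
Seepage velocity v = K·i/n = 0.072 × 0.006555 / 0.32 = 0.001475 m/day = 0.5387 m/yr.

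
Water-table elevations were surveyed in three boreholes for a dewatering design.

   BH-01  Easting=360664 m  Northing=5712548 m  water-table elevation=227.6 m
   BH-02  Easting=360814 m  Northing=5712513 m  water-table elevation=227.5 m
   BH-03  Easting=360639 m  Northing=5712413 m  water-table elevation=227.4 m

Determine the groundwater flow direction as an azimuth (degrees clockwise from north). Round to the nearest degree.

169°

Taking BH-01 as reference: BH-02−BH-01 = (150, -35, -0.1); BH-03−BH-01 = (-25, -135, -0.2).
Solve a·Δx + b·Δy = Δh: det = 150·(-135) − (-25)·(-35) = -21125.
∂h/∂x = [(-0.1)·(-135) − (-0.2)·(-35)] / -21125 = -0.0003077
∂h/∂y = [150·(-0.2) − (-25)·(-0.1)] / -21125 = +0.001538
Flow direction (−∇h) has components (+0.0003077 E, -0.001538 N).
Azimuth = atan2(E, N) = atan2(+0.0003077, -0.001538) = 168.7° ≈ 169°.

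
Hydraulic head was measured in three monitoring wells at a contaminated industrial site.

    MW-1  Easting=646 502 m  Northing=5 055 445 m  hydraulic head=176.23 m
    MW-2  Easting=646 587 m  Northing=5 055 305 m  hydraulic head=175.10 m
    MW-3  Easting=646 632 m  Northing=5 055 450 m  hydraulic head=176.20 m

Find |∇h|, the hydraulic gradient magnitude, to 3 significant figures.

0.00777

With h = a·x + b·y + c and MW-1 as origin, the differences give:
  85·a + (-140)·b = -1.13
  130·a + 5·b = -0.03
Eliminate b (×5 and ×(-140), subtract): 18625·a = -9.850 → a = ∂h/∂x = -0.0005289
Back-substitute: b = ∂h/∂y = +0.007750.
|∇h| = √(-0.0005289² + 0.007750²) = 0.007768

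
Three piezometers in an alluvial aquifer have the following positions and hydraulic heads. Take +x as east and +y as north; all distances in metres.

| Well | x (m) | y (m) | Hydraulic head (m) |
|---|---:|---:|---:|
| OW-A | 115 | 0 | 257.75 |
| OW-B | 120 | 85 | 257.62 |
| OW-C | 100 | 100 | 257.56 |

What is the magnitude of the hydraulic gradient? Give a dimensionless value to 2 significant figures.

0.0024

Differences from OW-A: to OW-B (Δx, Δy, Δh) = (5, 85, -0.13); to OW-C = (-15, 100, -0.19).
Solve a·Δx + b·Δy = Δh: det = 5·100 − (-15)·85 = 1775.
∂h/∂x = [(-0.13)·100 − (-0.19)·85] / 1775 = +0.001775
∂h/∂y = [5·(-0.19) − (-15)·(-0.13)] / 1775 = -0.001634
|∇h| = √(0.001775² + -0.001634²) = 0.002413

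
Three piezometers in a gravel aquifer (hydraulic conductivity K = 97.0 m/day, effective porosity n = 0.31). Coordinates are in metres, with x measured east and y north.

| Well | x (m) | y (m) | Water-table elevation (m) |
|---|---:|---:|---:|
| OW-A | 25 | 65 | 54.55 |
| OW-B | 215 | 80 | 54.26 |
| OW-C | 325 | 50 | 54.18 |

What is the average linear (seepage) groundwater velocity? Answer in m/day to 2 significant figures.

0.83 m/day

With h = a·x + b·y + c and OW-A as origin, the differences give:
  190·a + 15·b = -0.29
  300·a + (-15)·b = -0.37
Eliminate b (×(-15) and ×15, subtract): -7350·a = 9.900 → a = ∂h/∂x = -0.001347
Back-substitute: b = ∂h/∂y = -0.002272.
|∇h| = √(-0.001347² + -0.002272²) = 0.002641
Seepage velocity v = K·i/n = 97.0 × 0.002641 / 0.31 = 0.8264 m/day.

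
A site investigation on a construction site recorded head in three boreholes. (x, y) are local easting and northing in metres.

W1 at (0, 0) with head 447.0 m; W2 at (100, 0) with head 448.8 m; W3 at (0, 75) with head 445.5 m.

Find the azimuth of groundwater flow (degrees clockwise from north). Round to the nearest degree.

318°

∂h/∂x = (448.8 − 447.0) / (100 − 0) = +0.01800
∂h/∂y = (445.5 − 447.0) / (75 − 0) = -0.02000
Flow direction (−∇h) has components (-0.01800 E, +0.02000 N).
Azimuth = atan2(E, N) = atan2(-0.01800, +0.02000) = 318.0° ≈ 318°.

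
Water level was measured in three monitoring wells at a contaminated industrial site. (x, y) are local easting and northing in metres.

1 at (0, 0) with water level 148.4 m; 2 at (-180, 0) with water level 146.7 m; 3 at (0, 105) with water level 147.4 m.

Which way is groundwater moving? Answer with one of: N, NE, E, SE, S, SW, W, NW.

∂h/∂x = (146.7 − 148.4) / (-180 − 0) = +0.009444
∂h/∂y = (147.4 − 148.4) / (105 − 0) = -0.009524
Flow = −∇h = (-0.009444 east, +0.009524 north), which points northwest.

NW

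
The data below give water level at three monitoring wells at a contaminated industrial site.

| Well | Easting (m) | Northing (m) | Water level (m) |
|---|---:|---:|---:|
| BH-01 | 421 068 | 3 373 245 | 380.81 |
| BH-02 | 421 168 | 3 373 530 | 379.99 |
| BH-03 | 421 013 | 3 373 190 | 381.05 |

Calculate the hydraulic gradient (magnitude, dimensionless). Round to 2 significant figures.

0.0031

With h = a·x + b·y + c and BH-01 as origin, the differences give:
  100·a + 285·b = -0.82
  (-55)·a + (-55)·b = +0.24
Eliminate b (×(-55) and ×285, subtract): 10175·a = -23.300 → a = ∂h/∂x = -0.002290
Back-substitute: b = ∂h/∂y = -0.002074.
|∇h| = √(-0.002290² + -0.002074²) = 0.00309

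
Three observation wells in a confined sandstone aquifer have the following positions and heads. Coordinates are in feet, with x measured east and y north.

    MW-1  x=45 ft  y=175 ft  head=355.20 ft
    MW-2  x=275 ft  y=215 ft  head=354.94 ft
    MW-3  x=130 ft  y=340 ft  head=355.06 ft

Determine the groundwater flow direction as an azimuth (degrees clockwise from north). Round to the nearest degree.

Taking MW-1 as reference: MW-2−MW-1 = (230, 40, -0.26); MW-3−MW-1 = (85, 165, -0.14).
Determinant of the coordinate differences = 230·165 − 85·40 = 34550.
∂h/∂x = [(-0.26)·165 − (-0.14)·40] / 34550 = -0.001080
∂h/∂y = [230·(-0.14) − 85·(-0.26)] / 34550 = -0.0002923
Flow direction (−∇h) has components (+0.001080 E, +0.0002923 N).
Azimuth = atan2(E, N) = atan2(+0.001080, +0.0002923) = 74.8° ≈ 075°.

075°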